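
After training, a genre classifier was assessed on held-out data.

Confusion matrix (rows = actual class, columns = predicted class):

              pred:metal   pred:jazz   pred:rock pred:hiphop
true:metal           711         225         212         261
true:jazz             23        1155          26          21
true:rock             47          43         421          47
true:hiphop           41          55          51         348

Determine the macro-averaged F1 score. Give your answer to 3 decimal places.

Per-class F1 score (2·TP/(2·TP+FP+FN)):
  metal: TP=711, FP=23+47+41=111, FN=225+212+261=698 → 1422/2231 = 0.6374
  jazz: TP=1155, FP=225+43+55=323, FN=23+26+21=70 → 2310/2703 = 0.8546
  rock: TP=421, FP=212+26+51=289, FN=47+43+47=137 → 842/1268 = 0.6640
  hiphop: TP=348, FP=261+21+47=329, FN=41+55+51=147 → 696/1172 = 0.5939
Macro-F1 score = mean = (0.6374 + 0.8546 + 0.6640 + 0.5939) / 4 = 0.687

0.687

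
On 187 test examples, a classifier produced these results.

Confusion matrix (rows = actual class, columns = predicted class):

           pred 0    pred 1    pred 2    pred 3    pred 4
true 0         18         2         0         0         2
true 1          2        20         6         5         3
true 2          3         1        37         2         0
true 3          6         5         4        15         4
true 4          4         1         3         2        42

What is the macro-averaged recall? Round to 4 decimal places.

0.6966

Per-class recall (TP/(TP+FN)):
  0: TP=18, FN=2+0+0+2=4 → 18/22 = 0.81818
  1: TP=20, FN=2+6+5+3=16 → 20/36 = 0.55556
  2: TP=37, FN=3+1+2+0=6 → 37/43 = 0.86047
  3: TP=15, FN=6+5+4+4=19 → 15/34 = 0.44118
  4: TP=42, FN=4+1+3+2=10 → 42/52 = 0.80769
Macro-recall = mean = (0.81818 + 0.55556 + 0.86047 + 0.44118 + 0.80769) / 5 = 0.6966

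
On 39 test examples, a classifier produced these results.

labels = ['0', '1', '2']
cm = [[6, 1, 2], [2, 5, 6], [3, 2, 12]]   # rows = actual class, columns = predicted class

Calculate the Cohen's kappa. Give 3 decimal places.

0.362

Observed agreement pₒ = trace/N = 23/39 = 0.5897
Expected agreement pₑ = Σ (rowᵢ·colᵢ)/N² = (9·11 + 13·8 + 17·20)/39² = 0.3570
κ = (pₒ − pₑ)/(1 − pₑ) = (0.5897 − 0.3570)/(1 − 0.3570) = 0.362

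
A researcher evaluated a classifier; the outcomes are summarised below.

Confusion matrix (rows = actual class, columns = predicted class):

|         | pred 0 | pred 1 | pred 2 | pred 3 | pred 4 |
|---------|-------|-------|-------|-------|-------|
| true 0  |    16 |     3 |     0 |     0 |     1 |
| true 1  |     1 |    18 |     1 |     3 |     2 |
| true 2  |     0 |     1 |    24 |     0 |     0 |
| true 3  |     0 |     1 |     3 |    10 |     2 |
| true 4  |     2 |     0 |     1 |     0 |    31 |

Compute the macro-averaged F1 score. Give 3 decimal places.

Per-class F1 score (2·TP/(2·TP+FP+FN)):
  0: TP=16, FP=1+0+0+2=3, FN=3+0+0+1=4 → 32/39 = 0.8205
  1: TP=18, FP=3+1+1+0=5, FN=1+1+3+2=7 → 36/48 = 0.7500
  2: TP=24, FP=0+1+3+1=5, FN=0+1+0+0=1 → 48/54 = 0.8889
  3: TP=10, FP=0+3+0+0=3, FN=0+1+3+2=6 → 20/29 = 0.6897
  4: TP=31, FP=1+2+0+2=5, FN=2+0+1+0=3 → 62/70 = 0.8857
Macro-F1 score = mean = (0.8205 + 0.7500 + 0.8889 + 0.6897 + 0.8857) / 5 = 0.807

0.807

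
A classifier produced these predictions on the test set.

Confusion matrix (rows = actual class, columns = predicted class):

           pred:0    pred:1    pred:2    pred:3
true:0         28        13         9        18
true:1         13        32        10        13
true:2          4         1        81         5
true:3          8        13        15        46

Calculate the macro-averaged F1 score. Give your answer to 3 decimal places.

0.579

Per-class F1 score (2·TP/(2·TP+FP+FN)):
  0: TP=28, FP=13+4+8=25, FN=13+9+18=40 → 56/121 = 0.4628
  1: TP=32, FP=13+1+13=27, FN=13+10+13=36 → 64/127 = 0.5039
  2: TP=81, FP=9+10+15=34, FN=4+1+5=10 → 162/206 = 0.7864
  3: TP=46, FP=18+13+5=36, FN=8+13+15=36 → 92/164 = 0.5610
Macro-F1 score = mean = (0.4628 + 0.5039 + 0.7864 + 0.5610) / 4 = 0.579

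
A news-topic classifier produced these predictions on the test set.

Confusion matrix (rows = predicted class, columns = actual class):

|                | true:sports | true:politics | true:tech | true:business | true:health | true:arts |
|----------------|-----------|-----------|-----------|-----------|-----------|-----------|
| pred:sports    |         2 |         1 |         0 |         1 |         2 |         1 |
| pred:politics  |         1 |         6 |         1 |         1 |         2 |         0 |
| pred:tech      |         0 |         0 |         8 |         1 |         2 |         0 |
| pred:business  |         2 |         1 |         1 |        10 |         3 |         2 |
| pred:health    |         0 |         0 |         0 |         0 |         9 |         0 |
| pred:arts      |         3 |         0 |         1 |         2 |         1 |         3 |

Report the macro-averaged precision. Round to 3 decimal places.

0.564

Per-class precision (TP/(TP+FP)):
  sports: TP=2, FP=1+0+1+2+1=5 → 2/7 = 0.2857
  politics: TP=6, FP=1+1+1+2+0=5 → 6/11 = 0.5455
  tech: TP=8, FP=0+0+1+2+0=3 → 8/11 = 0.7273
  business: TP=10, FP=2+1+1+3+2=9 → 10/19 = 0.5263
  health: TP=9, FP=0+0+0+0+0=0 → 9/9 = 1.0000
  arts: TP=3, FP=3+0+1+2+1=7 → 3/10 = 0.3000
Macro-precision = mean = (0.2857 + 0.5455 + 0.7273 + 0.5263 + 1.0000 + 0.3000) / 6 = 0.564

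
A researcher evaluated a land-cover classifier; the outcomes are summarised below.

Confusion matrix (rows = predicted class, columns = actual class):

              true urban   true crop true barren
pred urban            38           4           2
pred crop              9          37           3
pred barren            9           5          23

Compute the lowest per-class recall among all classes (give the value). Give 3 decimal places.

Per-class recall (TP/(TP+FN)):
  urban: TP=38, FN=9+9=18 → 38/56 = 0.6786
  crop: TP=37, FN=4+5=9 → 37/46 = 0.8043
  barren: TP=23, FN=2+3=5 → 23/28 = 0.8214
Lowest is class 'urban' with recall = 0.679.

0.679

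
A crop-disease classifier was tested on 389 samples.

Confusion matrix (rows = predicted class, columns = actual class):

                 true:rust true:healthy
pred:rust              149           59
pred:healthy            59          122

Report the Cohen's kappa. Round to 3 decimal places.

Observed agreement pₒ = trace/N = 271/389 = 0.6967
Expected agreement pₑ = Σ (rowᵢ·colᵢ)/N² = (208·208 + 181·181)/389² = 0.5024
κ = (pₒ − pₑ)/(1 − pₑ) = (0.6967 − 0.5024)/(1 − 0.5024) = 0.390

0.390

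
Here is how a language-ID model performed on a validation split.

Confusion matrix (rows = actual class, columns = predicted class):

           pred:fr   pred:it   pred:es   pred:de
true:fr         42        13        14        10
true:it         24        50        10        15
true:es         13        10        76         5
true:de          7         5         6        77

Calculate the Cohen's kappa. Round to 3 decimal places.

0.532

Observed agreement pₒ = trace/N = 245/377 = 0.6499
Expected agreement pₑ = Σ (rowᵢ·colᵢ)/N² = (79·86 + 99·78 + 104·106 + 95·107)/377² = 0.2512
κ = (pₒ − pₑ)/(1 − pₑ) = (0.6499 − 0.2512)/(1 − 0.2512) = 0.532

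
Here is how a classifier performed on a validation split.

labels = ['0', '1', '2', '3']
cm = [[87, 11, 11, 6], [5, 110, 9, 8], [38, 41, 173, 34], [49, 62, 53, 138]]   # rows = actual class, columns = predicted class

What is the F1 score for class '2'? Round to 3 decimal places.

0.650

F1 score = 2·TP/(2·TP+FP+FN).
2: TP=173, FP=11+9+53=73, FN=38+41+34=113 → 346/532 = 0.6504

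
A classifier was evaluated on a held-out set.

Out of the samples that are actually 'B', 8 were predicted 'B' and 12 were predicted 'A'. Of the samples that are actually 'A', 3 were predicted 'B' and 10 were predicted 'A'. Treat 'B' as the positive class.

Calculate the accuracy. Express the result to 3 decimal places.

0.545

Accuracy = (TP+TN)/N = (8+10)/33 = 0.545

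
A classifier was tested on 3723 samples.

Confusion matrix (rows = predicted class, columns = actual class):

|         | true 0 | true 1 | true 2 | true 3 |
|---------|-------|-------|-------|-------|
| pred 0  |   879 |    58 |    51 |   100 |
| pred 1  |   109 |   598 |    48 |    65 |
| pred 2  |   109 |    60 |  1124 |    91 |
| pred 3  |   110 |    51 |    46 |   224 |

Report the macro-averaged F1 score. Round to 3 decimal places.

Per-class F1 score (2·TP/(2·TP+FP+FN)):
  0: TP=879, FP=58+51+100=209, FN=109+109+110=328 → 1758/2295 = 0.7660
  1: TP=598, FP=109+48+65=222, FN=58+60+51=169 → 1196/1587 = 0.7536
  2: TP=1124, FP=109+60+91=260, FN=51+48+46=145 → 2248/2653 = 0.8473
  3: TP=224, FP=110+51+46=207, FN=100+65+91=256 → 448/911 = 0.4918
Macro-F1 score = mean = (0.7660 + 0.7536 + 0.8473 + 0.4918) / 4 = 0.715

0.715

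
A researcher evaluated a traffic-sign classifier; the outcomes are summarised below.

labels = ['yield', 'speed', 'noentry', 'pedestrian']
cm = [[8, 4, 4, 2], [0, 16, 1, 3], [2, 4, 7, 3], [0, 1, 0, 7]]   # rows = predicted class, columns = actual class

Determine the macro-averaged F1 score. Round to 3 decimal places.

Per-class F1 score (2·TP/(2·TP+FP+FN)):
  yield: TP=8, FP=4+4+2=10, FN=0+2+0=2 → 16/28 = 0.5714
  speed: TP=16, FP=0+1+3=4, FN=4+4+1=9 → 32/45 = 0.7111
  noentry: TP=7, FP=2+4+3=9, FN=4+1+0=5 → 14/28 = 0.5000
  pedestrian: TP=7, FP=0+1+0=1, FN=2+3+3=8 → 14/23 = 0.6087
Macro-F1 score = mean = (0.5714 + 0.7111 + 0.5000 + 0.6087) / 4 = 0.598

0.598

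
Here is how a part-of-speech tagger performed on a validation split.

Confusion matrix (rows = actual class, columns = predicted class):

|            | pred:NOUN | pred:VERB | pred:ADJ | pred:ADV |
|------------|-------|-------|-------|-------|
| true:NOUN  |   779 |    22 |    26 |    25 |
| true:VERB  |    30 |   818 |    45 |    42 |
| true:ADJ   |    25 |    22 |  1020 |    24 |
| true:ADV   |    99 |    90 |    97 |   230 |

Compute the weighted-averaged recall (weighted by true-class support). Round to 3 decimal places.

0.839

Per-class recall (TP/(TP+FN)):
  NOUN: TP=779, FN=22+26+25=73 → 779/852 = 0.9143
  VERB: TP=818, FN=30+45+42=117 → 818/935 = 0.8749
  ADJ: TP=1020, FN=25+22+24=71 → 1020/1091 = 0.9349
  ADV: TP=230, FN=99+90+97=286 → 230/516 = 0.4457
Weighted-recall = Σ (supportᵢ/N)·recallᵢ with N=3394: (852/3394)·0.9143 + (935/3394)·0.8749 + (1091/3394)·0.9349 + (516/3394)·0.4457 = 0.839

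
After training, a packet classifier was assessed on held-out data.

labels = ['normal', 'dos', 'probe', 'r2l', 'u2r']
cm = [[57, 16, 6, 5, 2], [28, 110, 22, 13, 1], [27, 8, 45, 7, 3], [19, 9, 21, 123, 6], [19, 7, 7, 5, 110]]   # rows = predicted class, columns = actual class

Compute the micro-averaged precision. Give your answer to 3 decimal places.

Micro-averaging pools counts across classes: ΣTP=445, ΣFP=231, ΣFN=231.
Micro-precision = TP/(TP+FP) on pooled counts = 0.658 (equals overall accuracy in single-label multiclass).

0.658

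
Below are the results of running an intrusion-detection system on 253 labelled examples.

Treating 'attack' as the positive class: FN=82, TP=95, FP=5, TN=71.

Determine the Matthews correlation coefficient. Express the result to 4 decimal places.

0.4416

MCC = (TP·TN − FP·FN) / √((TP+FP)(TP+FN)(TN+FP)(TN+FN))
Numerator = 95·71 − 5·82 = 6335
Denominator = √(100·177·76·153) = √205815600 = 14346.2748
MCC = 6335 / 14346.2748 = 0.4416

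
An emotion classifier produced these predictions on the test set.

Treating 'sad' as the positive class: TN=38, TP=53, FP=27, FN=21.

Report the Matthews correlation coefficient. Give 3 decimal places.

MCC = (TP·TN − FP·FN) / √((TP+FP)(TP+FN)(TN+FP)(TN+FN))
Numerator = 53·38 − 27·21 = 1447
Denominator = √(80·74·65·59) = √22703200 = 4764.7875
MCC = 1447 / 4764.7875 = 0.304

0.304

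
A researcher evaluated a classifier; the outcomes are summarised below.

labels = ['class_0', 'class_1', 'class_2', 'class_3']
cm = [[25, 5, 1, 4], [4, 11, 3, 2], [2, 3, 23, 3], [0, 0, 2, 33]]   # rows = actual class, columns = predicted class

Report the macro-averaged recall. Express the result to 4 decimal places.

0.7373

Per-class recall (TP/(TP+FN)):
  class_0: TP=25, FN=5+1+4=10 → 25/35 = 0.71429
  class_1: TP=11, FN=4+3+2=9 → 11/20 = 0.55000
  class_2: TP=23, FN=2+3+3=8 → 23/31 = 0.74194
  class_3: TP=33, FN=0+0+2=2 → 33/35 = 0.94286
Macro-recall = mean = (0.71429 + 0.55000 + 0.74194 + 0.94286) / 4 = 0.7373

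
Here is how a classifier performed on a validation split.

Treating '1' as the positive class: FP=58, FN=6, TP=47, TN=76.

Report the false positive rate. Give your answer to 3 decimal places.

0.433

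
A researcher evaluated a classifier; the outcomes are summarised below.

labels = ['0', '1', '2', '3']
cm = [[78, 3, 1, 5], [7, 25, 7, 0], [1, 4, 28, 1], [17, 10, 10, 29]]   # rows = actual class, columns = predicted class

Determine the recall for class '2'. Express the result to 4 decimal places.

Take TP from the diagonal, FP from the rest of the '2' prediction marginal, FN from the rest of the '2' actual marginal.
recall = TP/(TP+FN).
2: TP=28, FN=1+4+1=6 → 28/34 = 0.82353

0.8235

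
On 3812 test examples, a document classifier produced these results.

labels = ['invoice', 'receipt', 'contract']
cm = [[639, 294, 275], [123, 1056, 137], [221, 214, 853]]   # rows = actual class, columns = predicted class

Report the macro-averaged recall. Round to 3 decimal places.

0.665

Per-class recall (TP/(TP+FN)):
  invoice: TP=639, FN=294+275=569 → 639/1208 = 0.5290
  receipt: TP=1056, FN=123+137=260 → 1056/1316 = 0.8024
  contract: TP=853, FN=221+214=435 → 853/1288 = 0.6623
Macro-recall = mean = (0.5290 + 0.8024 + 0.6623) / 3 = 0.665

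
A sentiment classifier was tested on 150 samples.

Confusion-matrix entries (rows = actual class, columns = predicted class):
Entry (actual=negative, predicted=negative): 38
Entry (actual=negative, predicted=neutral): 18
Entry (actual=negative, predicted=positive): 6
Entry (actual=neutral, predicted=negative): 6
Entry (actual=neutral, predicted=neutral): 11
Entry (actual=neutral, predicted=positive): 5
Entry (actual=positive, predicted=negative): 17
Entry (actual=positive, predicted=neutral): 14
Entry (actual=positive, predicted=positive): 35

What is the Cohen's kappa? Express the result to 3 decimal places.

Observed agreement pₒ = trace/N = 84/150 = 0.5600
Expected agreement pₑ = Σ (rowᵢ·colᵢ)/N² = (62·61 + 22·43 + 66·46)/150² = 0.3451
κ = (pₒ − pₑ)/(1 − pₑ) = (0.5600 − 0.3451)/(1 − 0.3451) = 0.328

0.328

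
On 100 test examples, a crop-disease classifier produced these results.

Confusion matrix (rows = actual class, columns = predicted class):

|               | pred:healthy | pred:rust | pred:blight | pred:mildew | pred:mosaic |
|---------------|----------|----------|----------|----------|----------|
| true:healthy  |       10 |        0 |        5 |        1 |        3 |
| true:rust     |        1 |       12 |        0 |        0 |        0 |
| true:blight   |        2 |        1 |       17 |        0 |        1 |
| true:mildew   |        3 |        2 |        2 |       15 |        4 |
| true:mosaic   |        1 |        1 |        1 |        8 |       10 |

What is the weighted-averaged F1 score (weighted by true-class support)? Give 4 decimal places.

Per-class F1 score (2·TP/(2·TP+FP+FN)):
  healthy: TP=10, FP=1+2+3+1=7, FN=0+5+1+3=9 → 20/36 = 0.55556
  rust: TP=12, FP=0+1+2+1=4, FN=1+0+0+0=1 → 24/29 = 0.82759
  blight: TP=17, FP=5+0+2+1=8, FN=2+1+0+1=4 → 34/46 = 0.73913
  mildew: TP=15, FP=1+0+0+8=9, FN=3+2+2+4=11 → 30/50 = 0.60000
  mosaic: TP=10, FP=3+0+1+4=8, FN=1+1+1+8=11 → 20/39 = 0.51282
Weighted-F1 score = Σ (supportᵢ/N)·F1 scoreᵢ with N=100: (19/100)·0.55556 + (13/100)·0.82759 + (21/100)·0.73913 + (26/100)·0.60000 + (21/100)·0.51282 = 0.6321

0.6321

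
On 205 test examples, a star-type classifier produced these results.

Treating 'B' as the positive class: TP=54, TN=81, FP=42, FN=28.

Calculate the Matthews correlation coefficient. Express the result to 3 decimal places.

0.311

MCC = (TP·TN − FP·FN) / √((TP+FP)(TP+FN)(TN+FP)(TN+FN))
Numerator = 54·81 − 42·28 = 3198
Denominator = √(96·82·123·109) = √105539904 = 10273.2616
MCC = 3198 / 10273.2616 = 0.311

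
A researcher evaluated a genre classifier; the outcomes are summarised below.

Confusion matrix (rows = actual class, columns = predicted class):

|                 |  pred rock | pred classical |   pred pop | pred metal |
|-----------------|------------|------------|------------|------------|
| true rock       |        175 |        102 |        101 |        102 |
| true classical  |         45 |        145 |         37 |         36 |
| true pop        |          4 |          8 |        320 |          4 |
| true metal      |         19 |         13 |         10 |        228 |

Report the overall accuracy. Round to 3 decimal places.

0.643

Accuracy = trace / total = (175+145+320+228=868) / 1349 = 868/1349 = 0.643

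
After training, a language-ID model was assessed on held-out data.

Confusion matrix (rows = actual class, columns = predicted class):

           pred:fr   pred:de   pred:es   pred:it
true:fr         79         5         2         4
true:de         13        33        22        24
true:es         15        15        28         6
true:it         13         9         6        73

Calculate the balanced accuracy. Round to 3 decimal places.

0.599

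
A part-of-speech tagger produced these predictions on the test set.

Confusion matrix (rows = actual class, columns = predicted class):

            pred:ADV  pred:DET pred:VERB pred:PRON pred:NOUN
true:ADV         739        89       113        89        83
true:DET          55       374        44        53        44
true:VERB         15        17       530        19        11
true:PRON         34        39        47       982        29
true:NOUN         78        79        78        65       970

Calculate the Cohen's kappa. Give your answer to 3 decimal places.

0.706

Observed agreement pₒ = trace/N = 3595/4676 = 0.7688
Expected agreement pₑ = Σ (rowᵢ·colᵢ)/N² = (1113·921 + 570·598 + 592·812 + 1131·1208 + 1270·1137)/4676² = 0.2130
κ = (pₒ − pₑ)/(1 − pₑ) = (0.7688 − 0.2130)/(1 − 0.2130) = 0.706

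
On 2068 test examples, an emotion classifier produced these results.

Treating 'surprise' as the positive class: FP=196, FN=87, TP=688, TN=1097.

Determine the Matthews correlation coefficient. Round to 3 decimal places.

MCC = (TP·TN − FP·FN) / √((TP+FP)(TP+FN)(TN+FP)(TN+FN))
Numerator = 688·1097 − 196·87 = 737684
Denominator = √(884·775·1293·1184) = √1048827811200 = 1024122.9473
MCC = 737684 / 1024122.9473 = 0.720

0.720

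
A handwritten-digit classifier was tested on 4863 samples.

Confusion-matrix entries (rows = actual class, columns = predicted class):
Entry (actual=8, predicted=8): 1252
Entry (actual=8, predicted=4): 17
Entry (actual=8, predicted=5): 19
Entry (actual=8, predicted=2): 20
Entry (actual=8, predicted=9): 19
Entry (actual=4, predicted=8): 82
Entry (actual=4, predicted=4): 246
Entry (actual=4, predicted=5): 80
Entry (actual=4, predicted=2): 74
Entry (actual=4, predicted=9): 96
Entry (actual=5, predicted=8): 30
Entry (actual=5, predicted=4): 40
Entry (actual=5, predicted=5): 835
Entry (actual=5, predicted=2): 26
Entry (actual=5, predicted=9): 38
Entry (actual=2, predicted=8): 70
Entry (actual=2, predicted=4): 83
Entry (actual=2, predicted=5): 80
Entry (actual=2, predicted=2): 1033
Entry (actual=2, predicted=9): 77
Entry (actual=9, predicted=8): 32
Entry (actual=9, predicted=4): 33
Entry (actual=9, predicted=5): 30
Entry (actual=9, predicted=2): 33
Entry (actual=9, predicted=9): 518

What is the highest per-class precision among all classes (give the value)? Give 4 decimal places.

Per-class precision (TP/(TP+FP)):
  8: TP=1252, FP=82+30+70+32=214 → 1252/1466 = 0.85402
  4: TP=246, FP=17+40+83+33=173 → 246/419 = 0.58711
  5: TP=835, FP=19+80+80+30=209 → 835/1044 = 0.79981
  2: TP=1033, FP=20+74+26+33=153 → 1033/1186 = 0.87099
  9: TP=518, FP=19+96+38+77=230 → 518/748 = 0.69251
Highest is class '2' with precision = 0.8710.

0.8710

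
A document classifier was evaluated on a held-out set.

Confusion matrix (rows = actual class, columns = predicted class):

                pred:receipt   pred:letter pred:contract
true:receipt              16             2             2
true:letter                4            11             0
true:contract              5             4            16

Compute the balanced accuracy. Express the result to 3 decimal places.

0.724

Balanced accuracy = mean of per-class recall.
  receipt: recall = 16/20 = 0.8000
  letter: recall = 11/15 = 0.7333
  contract: recall = 16/25 = 0.6400
Mean = (0.8000 + 0.7333 + 0.6400) / 3 = 0.724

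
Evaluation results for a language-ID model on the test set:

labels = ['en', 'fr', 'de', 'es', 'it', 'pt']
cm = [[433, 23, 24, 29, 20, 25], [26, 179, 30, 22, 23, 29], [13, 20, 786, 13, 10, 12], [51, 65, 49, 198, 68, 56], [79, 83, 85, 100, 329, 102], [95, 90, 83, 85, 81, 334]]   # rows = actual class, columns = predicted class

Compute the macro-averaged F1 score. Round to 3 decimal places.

0.568

Per-class F1 score (2·TP/(2·TP+FP+FN)):
  en: TP=433, FP=26+13+51+79+95=264, FN=23+24+29+20+25=121 → 866/1251 = 0.6922
  fr: TP=179, FP=23+20+65+83+90=281, FN=26+30+22+23+29=130 → 358/769 = 0.4655
  de: TP=786, FP=24+30+49+85+83=271, FN=13+20+13+10+12=68 → 1572/1911 = 0.8226
  es: TP=198, FP=29+22+13+100+85=249, FN=51+65+49+68+56=289 → 396/934 = 0.4240
  it: TP=329, FP=20+23+10+68+81=202, FN=79+83+85+100+102=449 → 658/1309 = 0.5027
  pt: TP=334, FP=25+29+12+56+102=224, FN=95+90+83+85+81=434 → 668/1326 = 0.5038
Macro-F1 score = mean = (0.6922 + 0.4655 + 0.8226 + 0.4240 + 0.5027 + 0.5038) / 6 = 0.568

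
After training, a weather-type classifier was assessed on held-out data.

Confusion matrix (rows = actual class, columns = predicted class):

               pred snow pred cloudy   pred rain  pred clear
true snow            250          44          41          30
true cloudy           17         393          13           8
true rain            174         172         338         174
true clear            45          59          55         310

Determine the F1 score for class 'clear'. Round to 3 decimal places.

0.626

One-vs-rest for 'clear': TP = diagonal; FP = other classes predicted 'clear'; FN = 'clear' predicted as other.
F1 score = 2·TP/(2·TP+FP+FN).
clear: TP=310, FP=30+8+174=212, FN=45+59+55=159 → 620/991 = 0.6256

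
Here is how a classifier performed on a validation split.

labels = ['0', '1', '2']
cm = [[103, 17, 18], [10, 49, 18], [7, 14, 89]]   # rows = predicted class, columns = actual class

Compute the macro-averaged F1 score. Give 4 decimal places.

Per-class F1 score (2·TP/(2·TP+FP+FN)):
  0: TP=103, FP=17+18=35, FN=10+7=17 → 206/258 = 0.79845
  1: TP=49, FP=10+18=28, FN=17+14=31 → 98/157 = 0.62420
  2: TP=89, FP=7+14=21, FN=18+18=36 → 178/235 = 0.75745
Macro-F1 score = mean = (0.79845 + 0.62420 + 0.75745) / 3 = 0.7267

0.7267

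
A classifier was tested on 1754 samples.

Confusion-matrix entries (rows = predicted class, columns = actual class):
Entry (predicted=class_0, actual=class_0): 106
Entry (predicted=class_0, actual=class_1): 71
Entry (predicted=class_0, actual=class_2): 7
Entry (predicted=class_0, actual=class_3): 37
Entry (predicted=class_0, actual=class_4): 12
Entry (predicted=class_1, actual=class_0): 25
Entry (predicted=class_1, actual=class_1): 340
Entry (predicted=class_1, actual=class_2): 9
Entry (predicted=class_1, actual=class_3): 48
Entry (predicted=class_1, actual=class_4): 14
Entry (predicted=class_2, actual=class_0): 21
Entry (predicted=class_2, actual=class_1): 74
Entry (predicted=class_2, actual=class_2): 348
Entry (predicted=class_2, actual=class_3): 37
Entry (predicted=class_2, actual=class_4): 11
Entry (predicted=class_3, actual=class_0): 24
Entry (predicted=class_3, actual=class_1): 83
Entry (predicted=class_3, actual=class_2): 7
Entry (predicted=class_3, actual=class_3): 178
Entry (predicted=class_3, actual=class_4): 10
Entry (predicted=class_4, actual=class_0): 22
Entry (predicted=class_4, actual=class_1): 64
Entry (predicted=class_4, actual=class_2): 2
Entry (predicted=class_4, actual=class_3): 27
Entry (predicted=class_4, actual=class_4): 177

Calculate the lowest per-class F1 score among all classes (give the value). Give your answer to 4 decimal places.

Per-class F1 score (2·TP/(2·TP+FP+FN)):
  class_0: TP=106, FP=71+7+37+12=127, FN=25+21+24+22=92 → 212/431 = 0.49188
  class_1: TP=340, FP=25+9+48+14=96, FN=71+74+83+64=292 → 680/1068 = 0.63670
  class_2: TP=348, FP=21+74+37+11=143, FN=7+9+7+2=25 → 696/864 = 0.80556
  class_3: TP=178, FP=24+83+7+10=124, FN=37+48+37+27=149 → 356/629 = 0.56598
  class_4: TP=177, FP=22+64+2+27=115, FN=12+14+11+10=47 → 354/516 = 0.68605
Lowest is class 'class_0' with F1 score = 0.4919.

0.4919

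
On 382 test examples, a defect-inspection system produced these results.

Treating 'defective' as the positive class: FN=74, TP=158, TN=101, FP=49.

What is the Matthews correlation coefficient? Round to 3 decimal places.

0.347

MCC = (TP·TN − FP·FN) / √((TP+FP)(TP+FN)(TN+FP)(TN+FN))
Numerator = 158·101 − 49·74 = 12332
Denominator = √(207·232·150·175) = √1260630000 = 35505.3517
MCC = 12332 / 35505.3517 = 0.347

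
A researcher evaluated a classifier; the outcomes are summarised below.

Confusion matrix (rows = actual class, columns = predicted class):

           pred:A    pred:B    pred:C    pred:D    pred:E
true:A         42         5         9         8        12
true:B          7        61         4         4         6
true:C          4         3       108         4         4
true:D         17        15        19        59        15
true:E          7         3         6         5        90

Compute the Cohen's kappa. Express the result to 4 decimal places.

0.6176

Observed agreement pₒ = trace/N = 360/517 = 0.69632
Expected agreement pₑ = Σ (rowᵢ·colᵢ)/N² = (76·77 + 82·87 + 123·146 + 125·80 + 111·127)/517² = 0.20592
κ = (pₒ − pₑ)/(1 − pₑ) = (0.69632 − 0.20592)/(1 − 0.20592) = 0.6176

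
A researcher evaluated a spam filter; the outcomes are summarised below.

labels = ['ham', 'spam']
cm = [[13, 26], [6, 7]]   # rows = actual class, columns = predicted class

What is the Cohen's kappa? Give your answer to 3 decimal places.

-0.085

Observed agreement pₒ = trace/N = 20/52 = 0.3846
Expected agreement pₑ = Σ (rowᵢ·colᵢ)/N² = (39·19 + 13·33)/52² = 0.4327
κ = (pₒ − pₑ)/(1 − pₑ) = (0.3846 − 0.4327)/(1 − 0.4327) = -0.085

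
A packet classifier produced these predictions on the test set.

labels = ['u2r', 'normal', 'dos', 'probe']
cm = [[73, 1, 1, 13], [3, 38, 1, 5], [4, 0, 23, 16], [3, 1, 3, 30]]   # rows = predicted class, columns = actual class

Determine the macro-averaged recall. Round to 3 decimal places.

Per-class recall (TP/(TP+FN)):
  u2r: TP=73, FN=3+4+3=10 → 73/83 = 0.8795
  normal: TP=38, FN=1+0+1=2 → 38/40 = 0.9500
  dos: TP=23, FN=1+1+3=5 → 23/28 = 0.8214
  probe: TP=30, FN=13+5+16=34 → 30/64 = 0.4688
Macro-recall = mean = (0.8795 + 0.9500 + 0.8214 + 0.4688) / 4 = 0.780

0.780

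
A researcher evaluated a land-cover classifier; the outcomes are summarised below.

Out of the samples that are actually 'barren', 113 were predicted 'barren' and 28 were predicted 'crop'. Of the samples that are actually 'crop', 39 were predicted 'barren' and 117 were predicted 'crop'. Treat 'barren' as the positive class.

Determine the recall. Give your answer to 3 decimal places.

Recall = TP/(TP+FN) = 113/(113+28) = 113/141 = 0.801

0.801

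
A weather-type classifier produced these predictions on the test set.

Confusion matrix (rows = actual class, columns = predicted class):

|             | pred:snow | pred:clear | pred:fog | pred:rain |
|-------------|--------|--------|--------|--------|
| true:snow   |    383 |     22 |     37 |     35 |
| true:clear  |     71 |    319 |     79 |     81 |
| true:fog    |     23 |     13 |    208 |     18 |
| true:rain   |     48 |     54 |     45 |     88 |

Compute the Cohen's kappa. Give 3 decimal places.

0.528

Observed agreement pₒ = trace/N = 998/1524 = 0.6549
Expected agreement pₑ = Σ (rowᵢ·colᵢ)/N² = (477·525 + 550·408 + 262·369 + 235·222)/1524² = 0.2685
κ = (pₒ − pₑ)/(1 − pₑ) = (0.6549 − 0.2685)/(1 − 0.2685) = 0.528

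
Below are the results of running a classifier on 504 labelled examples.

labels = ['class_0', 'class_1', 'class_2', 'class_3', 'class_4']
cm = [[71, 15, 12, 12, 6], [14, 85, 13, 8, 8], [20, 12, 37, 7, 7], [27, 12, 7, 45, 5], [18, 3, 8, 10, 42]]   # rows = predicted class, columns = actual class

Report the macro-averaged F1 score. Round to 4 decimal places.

Per-class F1 score (2·TP/(2·TP+FP+FN)):
  class_0: TP=71, FP=15+12+12+6=45, FN=14+20+27+18=79 → 142/266 = 0.53383
  class_1: TP=85, FP=14+13+8+8=43, FN=15+12+12+3=42 → 170/255 = 0.66667
  class_2: TP=37, FP=20+12+7+7=46, FN=12+13+7+8=40 → 74/160 = 0.46250
  class_3: TP=45, FP=27+12+7+5=51, FN=12+8+7+10=37 → 90/178 = 0.50562
  class_4: TP=42, FP=18+3+8+10=39, FN=6+8+7+5=26 → 84/149 = 0.56376
Macro-F1 score = mean = (0.53383 + 0.66667 + 0.46250 + 0.50562 + 0.56376) / 5 = 0.5465

0.5465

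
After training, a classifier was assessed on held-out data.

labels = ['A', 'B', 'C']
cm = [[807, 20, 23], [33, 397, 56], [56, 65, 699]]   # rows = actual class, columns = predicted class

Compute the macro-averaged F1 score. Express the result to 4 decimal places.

0.8732

Per-class F1 score (2·TP/(2·TP+FP+FN)):
  A: TP=807, FP=33+56=89, FN=20+23=43 → 1614/1746 = 0.92440
  B: TP=397, FP=20+65=85, FN=33+56=89 → 794/968 = 0.82025
  C: TP=699, FP=23+56=79, FN=56+65=121 → 1398/1598 = 0.87484
Macro-F1 score = mean = (0.92440 + 0.82025 + 0.87484) / 3 = 0.8732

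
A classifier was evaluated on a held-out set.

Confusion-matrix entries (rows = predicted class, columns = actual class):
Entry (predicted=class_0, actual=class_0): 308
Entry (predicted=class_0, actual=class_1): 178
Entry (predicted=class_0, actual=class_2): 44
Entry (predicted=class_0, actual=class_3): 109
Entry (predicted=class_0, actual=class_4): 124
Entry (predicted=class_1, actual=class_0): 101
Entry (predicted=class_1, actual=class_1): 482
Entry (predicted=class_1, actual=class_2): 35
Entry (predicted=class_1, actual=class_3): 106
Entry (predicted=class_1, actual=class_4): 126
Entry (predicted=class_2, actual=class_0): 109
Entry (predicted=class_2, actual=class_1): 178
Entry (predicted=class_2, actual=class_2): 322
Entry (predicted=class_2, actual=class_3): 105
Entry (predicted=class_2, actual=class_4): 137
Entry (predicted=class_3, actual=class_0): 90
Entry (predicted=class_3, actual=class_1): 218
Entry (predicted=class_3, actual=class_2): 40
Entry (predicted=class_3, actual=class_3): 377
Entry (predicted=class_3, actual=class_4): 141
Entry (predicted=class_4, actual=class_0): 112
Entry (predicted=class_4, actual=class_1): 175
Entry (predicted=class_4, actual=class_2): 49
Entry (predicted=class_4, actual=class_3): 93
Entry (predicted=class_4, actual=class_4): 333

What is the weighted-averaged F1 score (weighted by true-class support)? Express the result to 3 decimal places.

0.444

Per-class F1 score (2·TP/(2·TP+FP+FN)):
  class_0: TP=308, FP=178+44+109+124=455, FN=101+109+90+112=412 → 616/1483 = 0.4154
  class_1: TP=482, FP=101+35+106+126=368, FN=178+178+218+175=749 → 964/2081 = 0.4632
  class_2: TP=322, FP=109+178+105+137=529, FN=44+35+40+49=168 → 644/1341 = 0.4802
  class_3: TP=377, FP=90+218+40+141=489, FN=109+106+105+93=413 → 754/1656 = 0.4553
  class_4: TP=333, FP=112+175+49+93=429, FN=124+126+137+141=528 → 666/1623 = 0.4104
Weighted-F1 score = Σ (supportᵢ/N)·F1 scoreᵢ with N=4092: (720/4092)·0.4154 + (1231/4092)·0.4632 + (490/4092)·0.4802 + (790/4092)·0.4553 + (861/4092)·0.4104 = 0.444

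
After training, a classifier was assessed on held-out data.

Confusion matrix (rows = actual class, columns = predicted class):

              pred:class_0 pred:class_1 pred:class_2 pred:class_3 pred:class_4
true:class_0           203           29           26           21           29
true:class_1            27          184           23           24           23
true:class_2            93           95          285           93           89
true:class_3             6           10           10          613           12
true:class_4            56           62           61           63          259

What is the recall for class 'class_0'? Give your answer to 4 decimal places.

0.6591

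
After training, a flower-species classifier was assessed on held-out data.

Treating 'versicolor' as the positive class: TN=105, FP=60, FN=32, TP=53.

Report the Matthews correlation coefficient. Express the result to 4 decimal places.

MCC = (TP·TN − FP·FN) / √((TP+FP)(TP+FN)(TN+FP)(TN+FN))
Numerator = 53·105 − 60·32 = 3645
Denominator = √(113·85·165·137) = √217121025 = 14735.0271
MCC = 3645 / 14735.0271 = 0.2474

0.2474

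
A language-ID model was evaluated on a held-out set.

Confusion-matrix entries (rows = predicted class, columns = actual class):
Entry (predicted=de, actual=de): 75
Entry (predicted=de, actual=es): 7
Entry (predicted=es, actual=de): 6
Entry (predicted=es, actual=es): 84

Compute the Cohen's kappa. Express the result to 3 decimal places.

0.848

Observed agreement pₒ = trace/N = 159/172 = 0.9244
Expected agreement pₑ = Σ (rowᵢ·colᵢ)/N² = (81·82 + 91·90)/172² = 0.5014
κ = (pₒ − pₑ)/(1 − pₑ) = (0.9244 − 0.5014)/(1 − 0.5014) = 0.848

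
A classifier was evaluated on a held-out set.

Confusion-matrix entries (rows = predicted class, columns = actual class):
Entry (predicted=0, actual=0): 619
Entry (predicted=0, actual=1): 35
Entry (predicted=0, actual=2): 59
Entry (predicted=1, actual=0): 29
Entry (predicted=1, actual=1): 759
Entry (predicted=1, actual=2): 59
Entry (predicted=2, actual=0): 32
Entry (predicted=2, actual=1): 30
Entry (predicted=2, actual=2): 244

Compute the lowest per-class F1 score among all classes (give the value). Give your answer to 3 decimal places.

0.731

Per-class F1 score (2·TP/(2·TP+FP+FN)):
  0: TP=619, FP=35+59=94, FN=29+32=61 → 1238/1393 = 0.8887
  1: TP=759, FP=29+59=88, FN=35+30=65 → 1518/1671 = 0.9084
  2: TP=244, FP=32+30=62, FN=59+59=118 → 488/668 = 0.7305
Lowest is class '2' with F1 score = 0.731.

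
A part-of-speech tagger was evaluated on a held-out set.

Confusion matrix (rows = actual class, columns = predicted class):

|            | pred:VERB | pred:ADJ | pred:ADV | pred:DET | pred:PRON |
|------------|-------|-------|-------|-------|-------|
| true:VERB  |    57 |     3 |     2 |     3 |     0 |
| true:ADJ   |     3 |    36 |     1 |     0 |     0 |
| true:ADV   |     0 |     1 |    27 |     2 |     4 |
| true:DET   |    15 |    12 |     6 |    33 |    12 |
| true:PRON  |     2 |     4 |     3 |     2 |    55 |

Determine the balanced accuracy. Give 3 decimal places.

Balanced accuracy = mean of per-class recall.
  VERB: recall = 57/65 = 0.8769
  ADJ: recall = 36/40 = 0.9000
  ADV: recall = 27/34 = 0.7941
  DET: recall = 33/78 = 0.4231
  PRON: recall = 55/66 = 0.8333
Mean = (0.8769 + 0.9000 + 0.7941 + 0.4231 + 0.8333) / 5 = 0.765

0.765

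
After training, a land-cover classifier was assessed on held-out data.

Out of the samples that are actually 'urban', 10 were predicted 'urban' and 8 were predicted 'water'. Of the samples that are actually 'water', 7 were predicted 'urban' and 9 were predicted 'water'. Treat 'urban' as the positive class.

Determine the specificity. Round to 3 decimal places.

0.563

Specificity = TN/(TN+FP) = 9/(9+7) = 0.563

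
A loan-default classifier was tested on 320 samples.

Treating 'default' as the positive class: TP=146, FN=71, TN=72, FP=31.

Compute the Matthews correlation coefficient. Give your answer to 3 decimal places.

0.349

MCC = (TP·TN − FP·FN) / √((TP+FP)(TP+FN)(TN+FP)(TN+FN))
Numerator = 146·72 − 31·71 = 8311
Denominator = √(177·217·103·143) = √565726161 = 23784.9987
MCC = 8311 / 23784.9987 = 0.349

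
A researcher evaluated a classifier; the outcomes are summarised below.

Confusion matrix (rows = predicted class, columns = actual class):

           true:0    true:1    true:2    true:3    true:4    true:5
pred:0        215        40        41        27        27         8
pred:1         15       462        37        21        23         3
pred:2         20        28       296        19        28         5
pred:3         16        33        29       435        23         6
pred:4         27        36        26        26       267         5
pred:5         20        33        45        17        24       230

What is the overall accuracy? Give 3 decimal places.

0.729

Accuracy = trace / total = (215+462+296+435+267+230=1905) / 2613 = 1905/2613 = 0.729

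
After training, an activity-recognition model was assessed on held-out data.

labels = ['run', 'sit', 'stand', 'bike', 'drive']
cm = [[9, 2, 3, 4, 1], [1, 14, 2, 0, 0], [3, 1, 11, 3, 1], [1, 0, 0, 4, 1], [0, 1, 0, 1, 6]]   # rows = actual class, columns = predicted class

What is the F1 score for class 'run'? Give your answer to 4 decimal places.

One-vs-rest for 'run': TP = diagonal; FP = other classes predicted 'run'; FN = 'run' predicted as other.
F1 score = 2·TP/(2·TP+FP+FN).
run: TP=9, FP=1+3+1+0=5, FN=2+3+4+1=10 → 18/33 = 0.54545

0.5455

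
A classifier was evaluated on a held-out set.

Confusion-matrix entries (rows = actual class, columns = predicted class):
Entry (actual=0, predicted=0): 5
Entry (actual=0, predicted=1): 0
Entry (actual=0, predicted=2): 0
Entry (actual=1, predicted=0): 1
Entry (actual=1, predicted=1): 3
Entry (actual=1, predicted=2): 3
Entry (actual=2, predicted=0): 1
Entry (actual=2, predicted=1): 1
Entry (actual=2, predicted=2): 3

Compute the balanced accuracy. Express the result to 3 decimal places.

Balanced accuracy = mean of per-class recall.
  0: recall = 5/5 = 1.0000
  1: recall = 3/7 = 0.4286
  2: recall = 3/5 = 0.6000
Mean = (1.0000 + 0.4286 + 0.6000) / 3 = 0.676

0.676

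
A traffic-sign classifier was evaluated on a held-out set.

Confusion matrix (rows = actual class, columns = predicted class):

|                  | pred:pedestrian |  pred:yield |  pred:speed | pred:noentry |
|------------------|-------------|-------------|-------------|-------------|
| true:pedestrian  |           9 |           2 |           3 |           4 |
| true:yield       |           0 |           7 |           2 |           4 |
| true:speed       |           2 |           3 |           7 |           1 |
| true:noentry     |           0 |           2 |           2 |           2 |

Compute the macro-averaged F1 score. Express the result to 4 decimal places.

0.4733

Per-class F1 score (2·TP/(2·TP+FP+FN)):
  pedestrian: TP=9, FP=0+2+0=2, FN=2+3+4=9 → 18/29 = 0.62069
  yield: TP=7, FP=2+3+2=7, FN=0+2+4=6 → 14/27 = 0.51852
  speed: TP=7, FP=3+2+2=7, FN=2+3+1=6 → 14/27 = 0.51852
  noentry: TP=2, FP=4+4+1=9, FN=0+2+2=4 → 4/17 = 0.23529
Macro-F1 score = mean = (0.62069 + 0.51852 + 0.51852 + 0.23529) / 4 = 0.4733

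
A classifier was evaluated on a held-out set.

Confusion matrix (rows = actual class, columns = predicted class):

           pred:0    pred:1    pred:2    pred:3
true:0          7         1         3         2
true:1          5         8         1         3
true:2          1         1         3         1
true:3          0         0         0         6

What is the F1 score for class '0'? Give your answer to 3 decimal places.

0.538

One-vs-rest for '0': TP = diagonal; FP = other classes predicted '0'; FN = '0' predicted as other.
F1 score = 2·TP/(2·TP+FP+FN).
0: TP=7, FP=5+1+0=6, FN=1+3+2=6 → 14/26 = 0.5385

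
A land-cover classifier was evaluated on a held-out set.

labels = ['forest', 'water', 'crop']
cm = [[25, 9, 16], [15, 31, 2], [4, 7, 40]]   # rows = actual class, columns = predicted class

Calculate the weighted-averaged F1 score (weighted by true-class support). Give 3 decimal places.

Per-class F1 score (2·TP/(2·TP+FP+FN)):
  forest: TP=25, FP=15+4=19, FN=9+16=25 → 50/94 = 0.5319
  water: TP=31, FP=9+7=16, FN=15+2=17 → 62/95 = 0.6526
  crop: TP=40, FP=16+2=18, FN=4+7=11 → 80/109 = 0.7339
Weighted-F1 score = Σ (supportᵢ/N)·F1 scoreᵢ with N=149: (50/149)·0.5319 + (48/149)·0.6526 + (51/149)·0.7339 = 0.640

0.640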